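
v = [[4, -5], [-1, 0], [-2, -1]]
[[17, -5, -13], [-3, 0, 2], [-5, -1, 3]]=v @[[3, 0, -2], [-1, 1, 1]]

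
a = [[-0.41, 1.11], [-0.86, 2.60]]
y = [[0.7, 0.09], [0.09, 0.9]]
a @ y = [[-0.19, 0.96], [-0.37, 2.26]]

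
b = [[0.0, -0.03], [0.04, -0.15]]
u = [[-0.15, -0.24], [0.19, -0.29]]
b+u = [[-0.15,-0.27], [0.23,-0.44]]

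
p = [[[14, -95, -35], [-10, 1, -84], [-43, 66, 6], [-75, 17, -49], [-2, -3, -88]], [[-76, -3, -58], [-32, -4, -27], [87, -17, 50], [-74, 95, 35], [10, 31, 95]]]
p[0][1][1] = 1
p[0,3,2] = -49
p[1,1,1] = -4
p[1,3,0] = -74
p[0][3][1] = 17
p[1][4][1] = 31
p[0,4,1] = -3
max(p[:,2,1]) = 66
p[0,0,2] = -35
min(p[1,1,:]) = -32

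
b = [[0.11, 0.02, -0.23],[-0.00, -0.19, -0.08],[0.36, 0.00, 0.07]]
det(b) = -0.018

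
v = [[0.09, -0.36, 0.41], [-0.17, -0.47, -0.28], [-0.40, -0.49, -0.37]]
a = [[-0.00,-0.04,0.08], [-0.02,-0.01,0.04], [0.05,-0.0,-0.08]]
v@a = [[0.03, 0.0, -0.04], [-0.0, 0.01, -0.01], [-0.01, 0.02, -0.02]]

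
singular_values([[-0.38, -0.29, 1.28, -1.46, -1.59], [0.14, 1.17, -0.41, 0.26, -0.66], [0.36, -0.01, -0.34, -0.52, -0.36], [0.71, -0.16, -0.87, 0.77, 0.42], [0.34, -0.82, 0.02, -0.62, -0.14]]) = [2.91, 1.61, 1.14, 0.39, 0.0]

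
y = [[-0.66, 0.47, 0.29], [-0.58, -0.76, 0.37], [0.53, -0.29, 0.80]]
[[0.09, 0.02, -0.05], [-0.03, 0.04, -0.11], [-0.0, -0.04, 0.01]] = y@[[-0.04, -0.05, 0.1],[0.1, -0.02, 0.06],[0.06, -0.02, -0.03]]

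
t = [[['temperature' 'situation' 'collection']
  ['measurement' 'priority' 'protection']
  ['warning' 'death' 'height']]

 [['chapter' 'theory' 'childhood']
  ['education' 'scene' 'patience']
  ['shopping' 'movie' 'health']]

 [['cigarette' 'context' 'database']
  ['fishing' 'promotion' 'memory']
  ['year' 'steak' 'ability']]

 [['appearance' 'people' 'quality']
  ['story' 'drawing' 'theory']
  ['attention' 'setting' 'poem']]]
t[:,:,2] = [['collection', 'protection', 'height'], ['childhood', 'patience', 'health'], ['database', 'memory', 'ability'], ['quality', 'theory', 'poem']]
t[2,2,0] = 'year'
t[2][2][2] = 'ability'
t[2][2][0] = 'year'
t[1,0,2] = 'childhood'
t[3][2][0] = 'attention'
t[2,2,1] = 'steak'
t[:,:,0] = [['temperature', 'measurement', 'warning'], ['chapter', 'education', 'shopping'], ['cigarette', 'fishing', 'year'], ['appearance', 'story', 'attention']]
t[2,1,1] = 'promotion'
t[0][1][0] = 'measurement'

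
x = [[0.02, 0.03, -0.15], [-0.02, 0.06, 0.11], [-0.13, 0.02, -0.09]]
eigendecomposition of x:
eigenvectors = [[(0.57+0j), (0.18+0.22j), 0.18-0.22j], [-0.29+0.00j, (-0.92+0j), (-0.92-0j)], [(0.77+0j), -0.24-0.13j, -0.24+0.13j]]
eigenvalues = [(-0.19+0j), (0.09+0.02j), (0.09-0.02j)]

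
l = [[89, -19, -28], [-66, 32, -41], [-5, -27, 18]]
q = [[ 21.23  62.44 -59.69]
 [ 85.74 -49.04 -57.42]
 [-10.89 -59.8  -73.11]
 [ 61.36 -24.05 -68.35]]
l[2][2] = 18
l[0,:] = [89, -19, -28]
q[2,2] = -73.11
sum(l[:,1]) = -14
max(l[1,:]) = 32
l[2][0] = -5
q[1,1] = -49.04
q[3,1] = -24.05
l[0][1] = -19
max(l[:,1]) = 32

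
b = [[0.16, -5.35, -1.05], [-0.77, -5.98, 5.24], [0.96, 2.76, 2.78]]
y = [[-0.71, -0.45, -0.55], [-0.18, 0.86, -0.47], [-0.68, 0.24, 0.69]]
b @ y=[[1.56, -4.92, 1.7],[-1.94, -3.54, 6.85],[-3.07, 2.61, 0.09]]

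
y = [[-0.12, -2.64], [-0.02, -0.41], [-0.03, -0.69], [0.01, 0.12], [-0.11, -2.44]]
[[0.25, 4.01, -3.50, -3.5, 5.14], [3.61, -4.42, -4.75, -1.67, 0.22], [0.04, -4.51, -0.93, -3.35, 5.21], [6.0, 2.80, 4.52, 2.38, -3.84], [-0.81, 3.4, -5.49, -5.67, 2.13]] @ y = [[-0.61, -12.85], [-0.24, -5.18], [-0.49, -10.73], [-0.47, -10.45], [-0.1, -1.35]]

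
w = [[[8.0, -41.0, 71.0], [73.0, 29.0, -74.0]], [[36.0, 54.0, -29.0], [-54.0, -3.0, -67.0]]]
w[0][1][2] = -74.0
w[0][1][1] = 29.0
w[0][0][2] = 71.0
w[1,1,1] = -3.0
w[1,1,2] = -67.0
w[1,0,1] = 54.0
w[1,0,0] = 36.0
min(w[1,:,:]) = -67.0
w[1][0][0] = 36.0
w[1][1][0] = -54.0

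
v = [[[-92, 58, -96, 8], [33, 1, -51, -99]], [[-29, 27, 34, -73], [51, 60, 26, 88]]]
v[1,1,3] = 88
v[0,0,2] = -96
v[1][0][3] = -73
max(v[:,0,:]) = 58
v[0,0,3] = 8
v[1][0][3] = -73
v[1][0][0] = -29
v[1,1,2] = 26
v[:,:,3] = [[8, -99], [-73, 88]]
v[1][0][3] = -73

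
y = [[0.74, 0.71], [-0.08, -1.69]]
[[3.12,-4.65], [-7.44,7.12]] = y@[[-0.01, -2.35], [4.4, -4.1]]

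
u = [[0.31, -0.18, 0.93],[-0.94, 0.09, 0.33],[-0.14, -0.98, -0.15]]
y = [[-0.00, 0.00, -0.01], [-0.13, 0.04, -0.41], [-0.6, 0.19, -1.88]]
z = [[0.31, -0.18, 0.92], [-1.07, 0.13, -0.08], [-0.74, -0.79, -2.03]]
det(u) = 1.00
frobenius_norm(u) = 1.73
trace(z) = -1.59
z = u + y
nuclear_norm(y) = 2.03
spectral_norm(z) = 2.49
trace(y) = -1.84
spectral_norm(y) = 2.03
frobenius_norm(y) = 2.03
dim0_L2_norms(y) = [0.61, 0.19, 1.92]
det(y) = 0.00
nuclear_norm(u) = 3.00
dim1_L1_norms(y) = [0.01, 0.58, 2.67]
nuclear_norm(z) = 3.95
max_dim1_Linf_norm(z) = 2.03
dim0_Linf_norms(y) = [0.6, 0.19, 1.88]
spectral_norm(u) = 1.00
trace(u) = 0.25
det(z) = 1.15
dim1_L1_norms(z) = [1.41, 1.28, 3.56]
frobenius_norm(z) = 2.73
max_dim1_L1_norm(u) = 1.42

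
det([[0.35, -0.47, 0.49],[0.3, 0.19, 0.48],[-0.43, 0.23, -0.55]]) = 0.018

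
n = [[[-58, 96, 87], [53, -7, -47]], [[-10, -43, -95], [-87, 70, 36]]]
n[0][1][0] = 53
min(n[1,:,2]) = -95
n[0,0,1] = 96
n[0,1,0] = 53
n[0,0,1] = 96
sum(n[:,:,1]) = 116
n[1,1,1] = 70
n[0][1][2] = -47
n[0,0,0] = -58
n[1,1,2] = 36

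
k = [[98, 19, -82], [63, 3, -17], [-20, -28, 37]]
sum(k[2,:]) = -11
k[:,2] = [-82, -17, 37]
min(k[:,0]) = -20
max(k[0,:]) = 98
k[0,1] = 19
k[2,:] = [-20, -28, 37]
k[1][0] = 63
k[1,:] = [63, 3, -17]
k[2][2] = 37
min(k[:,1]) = -28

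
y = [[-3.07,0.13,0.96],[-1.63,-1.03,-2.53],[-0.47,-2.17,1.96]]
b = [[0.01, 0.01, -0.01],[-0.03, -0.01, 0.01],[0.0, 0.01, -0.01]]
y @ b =[[-0.03, -0.02, 0.02], [0.01, -0.03, 0.03], [0.06, 0.04, -0.04]]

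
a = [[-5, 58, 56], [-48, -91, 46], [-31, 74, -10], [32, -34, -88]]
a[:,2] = [56, 46, -10, -88]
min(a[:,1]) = -91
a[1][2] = 46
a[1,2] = 46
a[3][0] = 32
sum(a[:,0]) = -52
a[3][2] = -88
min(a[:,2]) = -88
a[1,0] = -48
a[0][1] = 58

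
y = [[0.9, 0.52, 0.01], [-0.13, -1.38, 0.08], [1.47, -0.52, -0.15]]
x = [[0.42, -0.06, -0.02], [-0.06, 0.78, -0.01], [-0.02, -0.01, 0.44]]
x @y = [[0.36, 0.31, 0.00], [-0.17, -1.1, 0.06], [0.63, -0.23, -0.07]]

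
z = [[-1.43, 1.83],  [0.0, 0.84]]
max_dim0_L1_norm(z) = 2.67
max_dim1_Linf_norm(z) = 1.83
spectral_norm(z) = 2.42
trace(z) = -0.59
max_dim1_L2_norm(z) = 2.32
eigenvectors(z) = [[1.0, 0.63],[0.0, 0.78]]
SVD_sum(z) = [[-1.31, 1.91], [-0.39, 0.57]] + [[-0.12, -0.08], [0.39, 0.27]]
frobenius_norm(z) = 2.47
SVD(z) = [[0.96, -0.29], [0.29, 0.96]] @ diag([2.4192715318501543, 0.49651309668467597]) @ [[-0.57,0.82], [0.82,0.57]]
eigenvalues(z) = [-1.43, 0.84]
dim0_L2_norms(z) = [1.43, 2.01]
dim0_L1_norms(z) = [1.43, 2.67]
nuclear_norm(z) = 2.92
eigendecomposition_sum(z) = [[-1.43, 1.15], [-0.0, -0.0]] + [[0.0, 0.68], [0.00, 0.84]]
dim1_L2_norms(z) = [2.32, 0.84]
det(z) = -1.20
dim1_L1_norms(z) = [3.26, 0.84]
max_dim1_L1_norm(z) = 3.26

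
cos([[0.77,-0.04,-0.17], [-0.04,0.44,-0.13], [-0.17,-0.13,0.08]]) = [[0.7, 0.01, 0.07], [0.01, 0.9, 0.03], [0.07, 0.03, 0.97]]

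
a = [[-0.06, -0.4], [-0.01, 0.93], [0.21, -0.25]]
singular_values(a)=[1.04, 0.22]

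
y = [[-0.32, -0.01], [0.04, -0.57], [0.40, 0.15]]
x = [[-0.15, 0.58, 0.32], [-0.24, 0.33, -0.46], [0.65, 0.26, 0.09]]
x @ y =[[0.20,-0.28], [-0.09,-0.25], [-0.16,-0.14]]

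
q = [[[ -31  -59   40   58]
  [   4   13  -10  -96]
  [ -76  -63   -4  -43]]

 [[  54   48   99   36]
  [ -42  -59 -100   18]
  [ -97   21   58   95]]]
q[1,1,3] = 18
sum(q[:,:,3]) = 68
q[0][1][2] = -10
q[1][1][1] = -59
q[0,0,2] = 40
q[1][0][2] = 99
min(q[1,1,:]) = -100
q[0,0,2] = 40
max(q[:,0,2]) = 99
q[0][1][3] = -96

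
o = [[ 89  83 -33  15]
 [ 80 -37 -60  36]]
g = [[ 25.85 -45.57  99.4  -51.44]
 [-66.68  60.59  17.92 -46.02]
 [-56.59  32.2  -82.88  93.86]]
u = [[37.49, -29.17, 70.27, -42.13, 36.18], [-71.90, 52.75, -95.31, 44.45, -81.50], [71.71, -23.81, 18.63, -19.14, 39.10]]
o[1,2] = -60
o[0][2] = -33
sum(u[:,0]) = 37.29999999999999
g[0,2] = 99.4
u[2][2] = 18.63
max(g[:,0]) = 25.85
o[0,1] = 83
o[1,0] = 80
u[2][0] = 71.71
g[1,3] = -46.02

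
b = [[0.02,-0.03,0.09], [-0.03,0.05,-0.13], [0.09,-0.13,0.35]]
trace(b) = 0.42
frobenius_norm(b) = 0.42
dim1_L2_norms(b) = [0.1, 0.14, 0.38]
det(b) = -0.00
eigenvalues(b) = [0.42, -0.0, 0.0]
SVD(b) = [[-0.23, 0.85, -0.48], [0.34, -0.39, -0.86], [-0.91, -0.36, -0.20]] @ diag([0.4209164417235726, 0.004261453306026181, 0.003345011582453459]) @ [[-0.23, 0.34, -0.91],  [-0.85, 0.39, 0.36],  [-0.48, -0.86, -0.2]]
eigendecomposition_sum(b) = [[0.02, -0.03, 0.09], [-0.03, 0.05, -0.13], [0.09, -0.13, 0.35]] + [[-0.0, 0.00, 0.00], [0.00, -0.00, -0.00], [0.0, -0.00, -0.0]] + [[0.00, 0.00, 0.00], [0.0, 0.0, 0.00], [0.0, 0.00, 0.0]]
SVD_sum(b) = [[0.02,  -0.03,  0.09],[-0.03,  0.05,  -0.13],[0.09,  -0.13,  0.35]] + [[-0.0, 0.0, 0.00],[0.0, -0.00, -0.00],[0.0, -0.0, -0.0]] + [[0.0, 0.0, 0.00], [0.0, 0.00, 0.00], [0.0, 0.0, 0.0]]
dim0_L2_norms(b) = [0.1, 0.14, 0.38]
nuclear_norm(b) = 0.43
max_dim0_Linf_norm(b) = 0.35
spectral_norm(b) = 0.42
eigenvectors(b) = [[-0.23, 0.85, 0.48], [0.34, -0.39, 0.86], [-0.91, -0.36, 0.20]]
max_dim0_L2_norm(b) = 0.38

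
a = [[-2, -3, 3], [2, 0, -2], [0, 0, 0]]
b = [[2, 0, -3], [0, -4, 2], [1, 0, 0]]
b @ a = [[-4, -6, 6], [-8, 0, 8], [-2, -3, 3]]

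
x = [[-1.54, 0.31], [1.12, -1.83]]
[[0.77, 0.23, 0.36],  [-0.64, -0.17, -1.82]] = x @ [[-0.49, -0.15, -0.04],[0.05, -0.0, 0.97]]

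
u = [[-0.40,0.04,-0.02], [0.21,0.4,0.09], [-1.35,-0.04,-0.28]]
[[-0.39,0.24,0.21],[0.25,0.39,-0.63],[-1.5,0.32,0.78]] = u @ [[0.94, -0.58, -0.69], [-0.05, 0.94, -1.37], [0.84, 1.53, 0.75]]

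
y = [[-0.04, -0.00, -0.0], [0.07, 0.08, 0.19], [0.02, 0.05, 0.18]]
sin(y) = [[-0.04, 0.0, 0.0], [0.07, 0.08, 0.19], [0.02, 0.05, 0.18]]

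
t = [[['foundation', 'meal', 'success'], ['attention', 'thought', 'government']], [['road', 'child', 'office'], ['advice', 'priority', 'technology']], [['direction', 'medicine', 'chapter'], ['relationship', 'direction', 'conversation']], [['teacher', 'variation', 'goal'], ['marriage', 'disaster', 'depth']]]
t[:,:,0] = [['foundation', 'attention'], ['road', 'advice'], ['direction', 'relationship'], ['teacher', 'marriage']]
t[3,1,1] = 'disaster'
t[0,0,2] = 'success'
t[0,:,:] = [['foundation', 'meal', 'success'], ['attention', 'thought', 'government']]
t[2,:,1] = ['medicine', 'direction']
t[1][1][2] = 'technology'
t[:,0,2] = ['success', 'office', 'chapter', 'goal']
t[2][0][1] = 'medicine'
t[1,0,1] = 'child'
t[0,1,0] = 'attention'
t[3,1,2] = 'depth'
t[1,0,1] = 'child'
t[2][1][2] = 'conversation'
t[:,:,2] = [['success', 'government'], ['office', 'technology'], ['chapter', 'conversation'], ['goal', 'depth']]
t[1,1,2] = 'technology'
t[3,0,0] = 'teacher'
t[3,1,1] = 'disaster'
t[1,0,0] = 'road'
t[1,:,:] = [['road', 'child', 'office'], ['advice', 'priority', 'technology']]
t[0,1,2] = 'government'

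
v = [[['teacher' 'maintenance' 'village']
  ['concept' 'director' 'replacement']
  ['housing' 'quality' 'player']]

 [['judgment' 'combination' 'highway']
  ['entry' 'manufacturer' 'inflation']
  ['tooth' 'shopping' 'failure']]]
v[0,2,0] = 'housing'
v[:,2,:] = [['housing', 'quality', 'player'], ['tooth', 'shopping', 'failure']]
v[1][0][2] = 'highway'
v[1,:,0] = ['judgment', 'entry', 'tooth']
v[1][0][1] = 'combination'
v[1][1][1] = 'manufacturer'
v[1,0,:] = ['judgment', 'combination', 'highway']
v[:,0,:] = [['teacher', 'maintenance', 'village'], ['judgment', 'combination', 'highway']]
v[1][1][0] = 'entry'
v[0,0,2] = 'village'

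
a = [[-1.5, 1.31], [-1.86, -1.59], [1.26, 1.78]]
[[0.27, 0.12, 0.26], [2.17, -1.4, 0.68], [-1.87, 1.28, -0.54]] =a@[[-0.68, 0.34, -0.27], [-0.57, 0.48, -0.11]]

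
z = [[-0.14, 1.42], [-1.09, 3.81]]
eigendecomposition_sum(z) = [[0.34, -0.14],[0.11, -0.04]] + [[-0.48, 1.56], [-1.2, 3.85]]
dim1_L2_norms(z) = [1.43, 3.96]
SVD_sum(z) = [[-0.36, 1.36], [-1.01, 3.83]] + [[0.22, 0.06],[-0.08, -0.02]]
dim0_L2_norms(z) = [1.1, 4.07]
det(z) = 1.01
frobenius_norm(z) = 4.21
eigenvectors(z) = [[-0.95, -0.38], [-0.3, -0.93]]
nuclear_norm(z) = 4.45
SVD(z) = [[-0.33, -0.94], [-0.94, 0.33]] @ diag([4.204997601104161, 0.24123676069009775]) @ [[0.26, -0.97], [-0.97, -0.26]]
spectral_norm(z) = 4.20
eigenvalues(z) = [0.3, 3.37]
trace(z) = 3.67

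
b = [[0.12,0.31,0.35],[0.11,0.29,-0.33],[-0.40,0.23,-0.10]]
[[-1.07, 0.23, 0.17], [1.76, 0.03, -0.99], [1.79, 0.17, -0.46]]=b @ [[-2.20, -0.22, -0.09], [2.13, 0.5, -1.39], [-4.20, 0.29, 1.74]]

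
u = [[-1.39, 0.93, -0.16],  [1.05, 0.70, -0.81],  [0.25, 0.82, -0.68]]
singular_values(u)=[1.84, 1.69, 0.03]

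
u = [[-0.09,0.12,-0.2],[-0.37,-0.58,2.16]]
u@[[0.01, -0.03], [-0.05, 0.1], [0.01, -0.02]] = [[-0.01, 0.02], [0.05, -0.09]]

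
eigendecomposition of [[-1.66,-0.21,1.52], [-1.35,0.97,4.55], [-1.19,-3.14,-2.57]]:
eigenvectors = [[0.74+0.00j, -0.24-0.18j, (-0.24+0.18j)], [(-0.53+0j), (-0.69+0j), (-0.69-0j)], [0.41+0.00j, (0.28-0.59j), (0.28+0.59j)]]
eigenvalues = [(-0.67+0j), (-1.3+3.54j), (-1.3-3.54j)]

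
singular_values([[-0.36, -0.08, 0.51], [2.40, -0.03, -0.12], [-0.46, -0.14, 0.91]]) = [2.5, 0.99, 0.0]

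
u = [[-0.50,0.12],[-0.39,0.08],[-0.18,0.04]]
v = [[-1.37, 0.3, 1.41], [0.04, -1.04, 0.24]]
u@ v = [[0.69, -0.27, -0.68],[0.54, -0.2, -0.53],[0.25, -0.1, -0.24]]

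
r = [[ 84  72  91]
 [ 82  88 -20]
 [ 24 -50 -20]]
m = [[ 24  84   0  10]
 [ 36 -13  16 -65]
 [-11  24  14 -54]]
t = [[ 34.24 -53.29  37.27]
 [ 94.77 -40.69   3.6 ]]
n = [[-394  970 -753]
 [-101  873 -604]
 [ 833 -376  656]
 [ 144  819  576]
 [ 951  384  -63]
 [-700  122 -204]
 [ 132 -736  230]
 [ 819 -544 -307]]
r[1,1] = 88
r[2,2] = -20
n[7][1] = -544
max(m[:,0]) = 36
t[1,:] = [94.77, -40.69, 3.6]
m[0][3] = 10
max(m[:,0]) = 36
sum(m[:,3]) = -109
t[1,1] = -40.69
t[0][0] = 34.24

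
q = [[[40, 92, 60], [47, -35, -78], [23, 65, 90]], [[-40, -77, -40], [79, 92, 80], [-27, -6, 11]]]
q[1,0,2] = -40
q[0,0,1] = 92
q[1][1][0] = 79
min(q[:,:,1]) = -77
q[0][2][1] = 65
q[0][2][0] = 23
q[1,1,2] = 80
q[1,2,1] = -6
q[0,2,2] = 90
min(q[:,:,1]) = -77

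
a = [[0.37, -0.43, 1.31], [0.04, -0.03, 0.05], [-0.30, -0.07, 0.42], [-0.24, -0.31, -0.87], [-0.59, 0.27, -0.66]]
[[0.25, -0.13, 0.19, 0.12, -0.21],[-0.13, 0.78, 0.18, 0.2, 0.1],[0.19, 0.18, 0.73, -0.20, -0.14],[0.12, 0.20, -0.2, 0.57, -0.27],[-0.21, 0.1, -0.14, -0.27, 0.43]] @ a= [[0.13, -0.21, 0.44], [-0.18, -0.02, -0.30], [-0.01, -0.11, 0.83], [0.13, -0.29, -0.23], [-0.22, 0.30, -0.38]]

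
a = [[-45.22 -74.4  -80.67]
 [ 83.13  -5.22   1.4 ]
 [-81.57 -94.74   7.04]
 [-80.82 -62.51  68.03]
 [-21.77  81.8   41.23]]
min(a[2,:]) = -94.74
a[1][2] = 1.4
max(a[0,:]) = -45.22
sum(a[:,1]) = -155.07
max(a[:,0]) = 83.13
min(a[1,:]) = -5.22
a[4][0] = -21.77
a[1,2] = 1.4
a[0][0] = -45.22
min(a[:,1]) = -94.74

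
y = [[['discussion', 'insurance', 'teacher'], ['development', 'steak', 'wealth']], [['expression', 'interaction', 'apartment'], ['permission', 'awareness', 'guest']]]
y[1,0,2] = 'apartment'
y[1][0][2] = 'apartment'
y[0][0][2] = 'teacher'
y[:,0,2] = ['teacher', 'apartment']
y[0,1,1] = 'steak'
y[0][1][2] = 'wealth'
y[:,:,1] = [['insurance', 'steak'], ['interaction', 'awareness']]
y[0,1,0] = 'development'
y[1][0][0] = 'expression'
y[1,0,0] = 'expression'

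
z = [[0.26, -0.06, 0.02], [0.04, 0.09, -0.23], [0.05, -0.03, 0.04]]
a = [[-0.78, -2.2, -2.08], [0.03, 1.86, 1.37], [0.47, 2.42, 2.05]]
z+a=[[-0.52,-2.26,-2.06], [0.07,1.95,1.14], [0.52,2.39,2.09]]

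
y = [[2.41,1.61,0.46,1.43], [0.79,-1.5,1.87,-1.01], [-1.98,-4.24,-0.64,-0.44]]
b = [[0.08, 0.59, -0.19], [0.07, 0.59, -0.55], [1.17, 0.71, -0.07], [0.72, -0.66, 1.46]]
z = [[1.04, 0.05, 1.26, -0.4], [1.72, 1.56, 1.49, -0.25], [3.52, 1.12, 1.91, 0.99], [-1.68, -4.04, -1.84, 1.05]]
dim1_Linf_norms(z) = [1.26, 1.72, 3.52, 4.04]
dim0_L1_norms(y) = [5.18, 7.35, 2.97, 2.88]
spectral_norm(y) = 5.58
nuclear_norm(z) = 10.42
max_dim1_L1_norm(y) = 7.3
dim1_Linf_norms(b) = [0.59, 0.59, 1.17, 1.46]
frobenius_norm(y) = 6.37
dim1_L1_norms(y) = [5.91, 5.17, 7.3]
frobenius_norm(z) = 7.24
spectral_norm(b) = 1.92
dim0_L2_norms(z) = [4.39, 4.47, 3.29, 1.52]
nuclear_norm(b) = 3.70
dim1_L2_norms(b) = [0.62, 0.81, 1.37, 1.76]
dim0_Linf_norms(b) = [1.17, 0.71, 1.46]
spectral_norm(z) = 6.58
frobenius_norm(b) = 2.45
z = b @ y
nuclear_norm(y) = 9.78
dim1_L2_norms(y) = [3.26, 2.72, 4.74]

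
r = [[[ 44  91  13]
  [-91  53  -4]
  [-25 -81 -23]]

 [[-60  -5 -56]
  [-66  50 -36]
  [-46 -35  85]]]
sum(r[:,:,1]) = 73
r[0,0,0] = 44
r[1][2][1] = -35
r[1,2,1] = -35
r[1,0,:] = [-60, -5, -56]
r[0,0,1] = 91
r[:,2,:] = [[-25, -81, -23], [-46, -35, 85]]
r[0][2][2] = -23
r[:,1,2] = [-4, -36]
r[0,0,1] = 91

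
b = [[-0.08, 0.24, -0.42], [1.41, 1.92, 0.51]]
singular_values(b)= [2.44, 0.49]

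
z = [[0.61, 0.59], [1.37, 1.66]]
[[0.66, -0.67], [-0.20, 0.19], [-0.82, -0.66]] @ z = [[-0.52, -0.72], [0.14, 0.20], [-1.4, -1.58]]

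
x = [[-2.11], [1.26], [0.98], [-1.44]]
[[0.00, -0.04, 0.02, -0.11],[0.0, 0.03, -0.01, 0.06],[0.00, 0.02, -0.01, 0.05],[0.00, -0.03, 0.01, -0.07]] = x @ [[-0.0,  0.02,  -0.01,  0.05]]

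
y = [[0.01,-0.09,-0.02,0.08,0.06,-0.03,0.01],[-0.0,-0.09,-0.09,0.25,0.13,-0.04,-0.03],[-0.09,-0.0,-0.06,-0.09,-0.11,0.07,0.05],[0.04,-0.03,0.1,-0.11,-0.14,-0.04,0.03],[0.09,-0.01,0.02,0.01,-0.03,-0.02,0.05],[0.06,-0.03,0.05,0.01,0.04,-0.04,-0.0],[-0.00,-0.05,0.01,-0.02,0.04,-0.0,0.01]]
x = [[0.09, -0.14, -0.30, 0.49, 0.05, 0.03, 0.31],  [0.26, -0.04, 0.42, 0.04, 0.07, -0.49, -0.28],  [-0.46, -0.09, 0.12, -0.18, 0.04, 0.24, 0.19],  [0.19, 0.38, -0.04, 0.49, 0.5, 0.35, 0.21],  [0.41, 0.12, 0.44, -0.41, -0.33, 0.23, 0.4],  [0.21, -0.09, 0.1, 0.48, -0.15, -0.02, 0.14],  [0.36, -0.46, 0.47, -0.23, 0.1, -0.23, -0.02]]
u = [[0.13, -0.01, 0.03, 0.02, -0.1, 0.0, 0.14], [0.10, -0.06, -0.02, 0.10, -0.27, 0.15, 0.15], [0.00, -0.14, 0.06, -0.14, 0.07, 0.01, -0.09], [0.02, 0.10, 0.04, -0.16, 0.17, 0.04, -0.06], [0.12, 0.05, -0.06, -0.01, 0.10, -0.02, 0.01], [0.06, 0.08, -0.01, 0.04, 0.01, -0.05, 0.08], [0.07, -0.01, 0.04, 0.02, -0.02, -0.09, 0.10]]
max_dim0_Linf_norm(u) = 0.27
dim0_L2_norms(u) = [0.22, 0.21, 0.11, 0.24, 0.36, 0.19, 0.27]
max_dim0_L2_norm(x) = 0.98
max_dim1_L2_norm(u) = 0.38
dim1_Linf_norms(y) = [0.09, 0.25, 0.11, 0.14, 0.09, 0.06, 0.05]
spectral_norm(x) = 1.26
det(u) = -0.00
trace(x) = 0.29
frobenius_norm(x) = 2.03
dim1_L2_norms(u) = [0.22, 0.38, 0.24, 0.27, 0.18, 0.14, 0.16]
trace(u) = 0.12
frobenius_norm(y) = 0.48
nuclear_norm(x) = 4.73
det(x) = -0.02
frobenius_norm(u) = 0.63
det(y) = -0.00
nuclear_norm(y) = 0.90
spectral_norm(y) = 0.40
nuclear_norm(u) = 1.25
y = u @ x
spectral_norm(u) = 0.49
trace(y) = -0.31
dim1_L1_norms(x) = [1.41, 1.6, 1.32, 2.16, 2.34, 1.19, 1.87]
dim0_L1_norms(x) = [1.98, 1.32, 1.89, 2.32, 1.24, 1.59, 1.55]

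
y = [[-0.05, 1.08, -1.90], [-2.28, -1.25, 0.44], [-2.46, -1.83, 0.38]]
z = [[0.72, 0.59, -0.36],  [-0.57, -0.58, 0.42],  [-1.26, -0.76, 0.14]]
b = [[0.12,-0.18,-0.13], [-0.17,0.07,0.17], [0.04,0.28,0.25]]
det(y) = -2.33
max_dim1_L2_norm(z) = 1.48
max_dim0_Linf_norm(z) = 1.26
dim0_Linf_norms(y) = [2.46, 1.83, 1.9]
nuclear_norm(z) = 2.37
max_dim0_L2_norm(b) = 0.34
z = b @ y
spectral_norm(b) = 0.48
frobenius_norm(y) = 4.61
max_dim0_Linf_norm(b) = 0.28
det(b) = -0.01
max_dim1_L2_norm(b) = 0.38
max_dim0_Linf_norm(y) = 2.46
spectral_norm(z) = 1.97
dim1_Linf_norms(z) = [0.72, 0.58, 1.26]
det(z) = 0.01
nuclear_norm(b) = 0.74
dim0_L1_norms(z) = [2.55, 1.93, 0.92]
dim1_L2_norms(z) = [1.0, 0.92, 1.48]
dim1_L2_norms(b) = [0.25, 0.25, 0.38]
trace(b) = 0.44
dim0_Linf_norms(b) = [0.17, 0.28, 0.25]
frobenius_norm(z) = 2.00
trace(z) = 0.28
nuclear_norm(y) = 6.42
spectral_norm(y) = 4.16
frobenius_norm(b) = 0.52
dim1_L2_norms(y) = [2.19, 2.64, 3.09]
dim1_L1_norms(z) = [1.67, 1.57, 2.16]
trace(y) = -0.92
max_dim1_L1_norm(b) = 0.57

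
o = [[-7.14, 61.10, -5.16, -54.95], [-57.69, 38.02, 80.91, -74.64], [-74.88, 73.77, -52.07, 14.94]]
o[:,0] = [-7.14, -57.69, -74.88]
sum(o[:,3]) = -114.65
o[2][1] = 73.77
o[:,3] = [-54.95, -74.64, 14.94]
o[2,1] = 73.77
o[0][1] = 61.1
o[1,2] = 80.91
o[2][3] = 14.94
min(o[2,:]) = -74.88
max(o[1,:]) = 80.91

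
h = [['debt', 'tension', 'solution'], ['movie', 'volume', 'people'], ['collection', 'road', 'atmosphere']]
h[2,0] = 'collection'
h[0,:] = ['debt', 'tension', 'solution']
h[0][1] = 'tension'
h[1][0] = 'movie'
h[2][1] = 'road'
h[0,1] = 'tension'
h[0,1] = 'tension'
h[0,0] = 'debt'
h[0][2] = 'solution'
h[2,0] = 'collection'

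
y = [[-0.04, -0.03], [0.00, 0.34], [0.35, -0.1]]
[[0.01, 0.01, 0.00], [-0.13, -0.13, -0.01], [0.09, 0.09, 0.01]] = y@[[0.15,0.14,0.01], [-0.39,-0.37,-0.03]]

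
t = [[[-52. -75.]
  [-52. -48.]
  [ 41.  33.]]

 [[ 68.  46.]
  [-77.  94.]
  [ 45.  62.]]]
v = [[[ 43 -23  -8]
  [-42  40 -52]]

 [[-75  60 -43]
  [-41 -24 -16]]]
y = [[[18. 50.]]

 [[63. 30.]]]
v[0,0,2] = -8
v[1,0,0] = -75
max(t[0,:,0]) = 41.0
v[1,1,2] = -16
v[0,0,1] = -23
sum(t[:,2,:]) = 181.0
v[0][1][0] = -42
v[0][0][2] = -8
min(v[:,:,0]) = -75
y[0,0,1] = 50.0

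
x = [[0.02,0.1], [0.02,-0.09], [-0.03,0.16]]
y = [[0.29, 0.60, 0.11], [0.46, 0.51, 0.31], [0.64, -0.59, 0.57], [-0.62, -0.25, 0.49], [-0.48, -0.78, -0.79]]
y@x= [[0.01, -0.01], [0.01, 0.05], [-0.02, 0.21], [-0.03, 0.04], [-0.0, -0.10]]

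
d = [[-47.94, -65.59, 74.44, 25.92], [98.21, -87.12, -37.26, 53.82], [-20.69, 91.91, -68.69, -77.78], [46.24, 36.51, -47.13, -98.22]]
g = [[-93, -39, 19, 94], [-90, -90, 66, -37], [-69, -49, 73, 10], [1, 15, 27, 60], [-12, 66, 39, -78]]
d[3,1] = 36.51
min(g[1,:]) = -90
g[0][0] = -93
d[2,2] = -68.69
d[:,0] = [-47.94, 98.21, -20.69, 46.24]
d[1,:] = [98.21, -87.12, -37.26, 53.82]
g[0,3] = 94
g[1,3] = -37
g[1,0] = -90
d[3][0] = 46.24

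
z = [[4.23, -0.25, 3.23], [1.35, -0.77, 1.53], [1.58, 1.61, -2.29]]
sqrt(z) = [[1.95+0.12j, 0.16+0.21j, (0.89-0.68j)], [0.60-0.13j, 0.05+0.80j, (0.27-0.42j)], [0.55-0.25j, (0.05-0.62j), 0.25+1.56j]]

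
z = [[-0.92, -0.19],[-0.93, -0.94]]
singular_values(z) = [1.56, 0.44]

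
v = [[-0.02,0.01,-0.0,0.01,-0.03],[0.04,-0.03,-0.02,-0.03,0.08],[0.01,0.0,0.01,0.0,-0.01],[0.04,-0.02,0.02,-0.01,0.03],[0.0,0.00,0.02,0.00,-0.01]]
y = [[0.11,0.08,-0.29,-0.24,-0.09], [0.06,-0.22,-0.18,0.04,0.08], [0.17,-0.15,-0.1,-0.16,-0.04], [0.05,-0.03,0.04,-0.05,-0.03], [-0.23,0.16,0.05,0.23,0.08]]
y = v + [[0.13, 0.07, -0.29, -0.25, -0.06],  [0.02, -0.19, -0.16, 0.07, 0.00],  [0.16, -0.15, -0.11, -0.16, -0.03],  [0.01, -0.01, 0.02, -0.04, -0.06],  [-0.23, 0.16, 0.03, 0.23, 0.09]]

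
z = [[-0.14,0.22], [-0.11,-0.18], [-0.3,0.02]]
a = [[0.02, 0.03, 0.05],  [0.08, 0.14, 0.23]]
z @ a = [[0.01,0.03,0.04], [-0.02,-0.03,-0.05], [-0.0,-0.01,-0.01]]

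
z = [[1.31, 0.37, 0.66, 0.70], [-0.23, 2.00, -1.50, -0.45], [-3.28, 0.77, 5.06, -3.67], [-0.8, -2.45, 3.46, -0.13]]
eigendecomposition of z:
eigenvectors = [[0.04-0.17j, (0.04+0.17j), (-0.82+0j), -0.66+0.00j], [(-0.06+0.33j), -0.06-0.33j, -0.21+0.00j, 0.18+0.00j], [0.74+0.00j, 0.74-0.00j, -0.16+0.00j, (0.08+0j)], [(0.29-0.48j), (0.29+0.48j), 0.51+0.00j, (0.73+0j)]]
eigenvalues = [(3.39+3.47j), (3.39-3.47j), (1.09+0j), (0.37+0j)]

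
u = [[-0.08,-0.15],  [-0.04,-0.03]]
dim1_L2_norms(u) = [0.17, 0.05]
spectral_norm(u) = 0.18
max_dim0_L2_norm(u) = 0.15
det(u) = -0.00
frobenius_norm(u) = 0.18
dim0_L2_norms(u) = [0.09, 0.15]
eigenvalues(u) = [-0.14, 0.03]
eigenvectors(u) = [[-0.94, 0.82], [-0.35, -0.58]]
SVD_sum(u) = [[-0.08, -0.15],[-0.02, -0.04]] + [[0.00, -0.00], [-0.02, 0.01]]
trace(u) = -0.11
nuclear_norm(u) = 0.20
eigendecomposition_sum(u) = [[-0.09,-0.13], [-0.03,-0.05]] + [[0.01,-0.02], [-0.01,0.02]]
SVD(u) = [[-0.97, -0.26], [-0.26, 0.97]] @ diag([0.17601615945246268, 0.020452667591422273]) @ [[0.5, 0.87], [-0.87, 0.50]]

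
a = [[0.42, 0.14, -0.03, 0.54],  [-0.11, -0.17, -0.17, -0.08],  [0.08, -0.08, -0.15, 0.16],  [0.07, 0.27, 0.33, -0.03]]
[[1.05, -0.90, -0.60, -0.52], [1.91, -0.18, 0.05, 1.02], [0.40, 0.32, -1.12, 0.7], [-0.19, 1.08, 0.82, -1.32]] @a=[[0.46, 0.21, 0.04, 0.56], [0.9, 0.57, 0.3, 1.02], [0.09, 0.28, 0.33, -0.01], [-0.23, -0.63, -0.74, -0.02]]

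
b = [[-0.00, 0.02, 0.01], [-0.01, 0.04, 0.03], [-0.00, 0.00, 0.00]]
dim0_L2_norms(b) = [0.01, 0.04, 0.03]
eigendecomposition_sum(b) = [[0.01, -0.0, -0.01], [0.00, -0.0, -0.00], [0.0, 0.0, 0.0]] + [[-0.01, 0.02, 0.02], [-0.01, 0.04, 0.03], [0.0, 0.00, 0.0]] + [[0.00,  0.0,  0.0], [0.0,  0.00,  -0.0], [0.00,  0.00,  0.00]]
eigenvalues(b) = [0.01, 0.03, 0.0]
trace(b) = 0.04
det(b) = 0.00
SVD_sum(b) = [[-0.00, 0.02, 0.01], [-0.01, 0.04, 0.03], [0.00, 0.0, 0.00]] + [[0.00, 0.00, -0.00], [-0.0, -0.00, 0.00], [0.0, 0.0, 0.0]] + [[0.00, 0.0, 0.00], [0.00, 0.00, 0.0], [0.0, -0.00, 0.00]]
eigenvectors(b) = [[-0.96, -0.51, 0.67], [-0.28, -0.86, -0.33], [0.00, 0.0, 0.67]]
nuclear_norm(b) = 0.06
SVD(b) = [[-0.39,-0.92,0.0],  [-0.92,0.39,0.00],  [0.0,0.00,1.0]] @ diag([0.05541381265149109, 0.005413812651491097, 0.0]) @ [[0.17, -0.81, -0.57], [-0.73, -0.49, 0.48], [0.67, -0.33, 0.67]]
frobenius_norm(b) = 0.06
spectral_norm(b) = 0.06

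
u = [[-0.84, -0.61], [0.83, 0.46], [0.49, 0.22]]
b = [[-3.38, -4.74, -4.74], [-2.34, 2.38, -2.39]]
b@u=[[-3.42, -1.16], [2.77, 2.0]]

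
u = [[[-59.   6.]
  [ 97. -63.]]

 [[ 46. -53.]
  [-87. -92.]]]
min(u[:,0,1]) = -53.0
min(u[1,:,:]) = -92.0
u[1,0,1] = -53.0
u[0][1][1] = -63.0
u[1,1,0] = -87.0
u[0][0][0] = -59.0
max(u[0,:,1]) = 6.0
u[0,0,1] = 6.0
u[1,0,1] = -53.0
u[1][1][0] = -87.0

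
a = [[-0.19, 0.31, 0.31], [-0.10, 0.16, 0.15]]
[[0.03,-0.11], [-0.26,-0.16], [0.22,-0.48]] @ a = [[0.01,-0.01,-0.01], [0.07,-0.11,-0.10], [0.01,-0.01,-0.00]]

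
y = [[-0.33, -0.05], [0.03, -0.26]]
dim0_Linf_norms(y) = [0.33, 0.26]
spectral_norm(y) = 0.33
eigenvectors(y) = [[0.79+0.00j, 0.79-0.00j], [-0.55-0.26j, -0.55+0.26j]]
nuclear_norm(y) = 0.60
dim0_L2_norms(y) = [0.33, 0.26]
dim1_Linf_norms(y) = [0.33, 0.26]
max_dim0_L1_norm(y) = 0.36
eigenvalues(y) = [(-0.3+0.02j), (-0.3-0.02j)]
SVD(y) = [[-1.0, -0.07], [-0.07, 1.0]] @ diag([0.3341000623784866, 0.2612989634856813]) @ [[0.98,0.21], [0.21,-0.98]]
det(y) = 0.09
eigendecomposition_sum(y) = [[(-0.17-0.3j),(-0.03-0.44j)], [0.02+0.27j,-0.13+0.32j]] + [[-0.17+0.30j,(-0.02+0.44j)], [0.02-0.27j,(-0.13-0.32j)]]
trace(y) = -0.59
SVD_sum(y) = [[-0.33, -0.07], [-0.02, -0.00]] + [[-0.00,  0.02], [0.05,  -0.26]]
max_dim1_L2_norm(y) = 0.33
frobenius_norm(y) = 0.42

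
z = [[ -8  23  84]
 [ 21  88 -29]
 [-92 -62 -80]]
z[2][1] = -62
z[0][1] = 23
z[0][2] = 84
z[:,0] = [-8, 21, -92]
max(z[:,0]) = 21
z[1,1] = 88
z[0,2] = 84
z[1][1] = 88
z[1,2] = -29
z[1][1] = 88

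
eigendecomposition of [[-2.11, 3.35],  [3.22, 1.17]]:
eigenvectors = [[-0.86,-0.53],[0.52,-0.85]]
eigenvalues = [-4.14, 3.2]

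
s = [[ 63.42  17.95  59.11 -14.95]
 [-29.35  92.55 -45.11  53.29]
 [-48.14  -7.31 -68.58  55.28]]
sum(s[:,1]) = 103.19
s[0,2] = 59.11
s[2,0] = -48.14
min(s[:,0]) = -48.14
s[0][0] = 63.42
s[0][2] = 59.11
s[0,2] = 59.11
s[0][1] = 17.95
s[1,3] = 53.29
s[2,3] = 55.28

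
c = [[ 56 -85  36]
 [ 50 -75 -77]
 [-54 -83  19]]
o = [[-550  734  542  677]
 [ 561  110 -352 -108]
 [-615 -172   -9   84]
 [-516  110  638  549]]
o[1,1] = 110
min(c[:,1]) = -85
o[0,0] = -550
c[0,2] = 36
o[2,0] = -615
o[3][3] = 549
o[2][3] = 84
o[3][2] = 638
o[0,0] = -550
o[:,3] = [677, -108, 84, 549]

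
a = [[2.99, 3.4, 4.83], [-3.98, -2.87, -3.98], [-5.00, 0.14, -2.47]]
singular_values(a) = [10.2, 3.26, 0.45]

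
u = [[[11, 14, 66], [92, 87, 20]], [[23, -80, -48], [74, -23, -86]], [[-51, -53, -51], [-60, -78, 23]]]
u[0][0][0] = 11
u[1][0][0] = 23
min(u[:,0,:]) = -80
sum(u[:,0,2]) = -33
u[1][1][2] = -86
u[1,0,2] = -48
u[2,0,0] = -51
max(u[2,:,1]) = -53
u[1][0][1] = -80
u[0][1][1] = 87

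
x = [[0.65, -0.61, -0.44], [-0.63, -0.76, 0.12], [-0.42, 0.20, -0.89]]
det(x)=0.993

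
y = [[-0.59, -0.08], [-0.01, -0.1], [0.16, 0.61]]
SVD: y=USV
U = [[-0.64, 0.77],  [-0.11, -0.13],  [0.76, 0.63]]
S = [0.73, 0.48]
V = [[0.69, 0.72], [-0.72, 0.69]]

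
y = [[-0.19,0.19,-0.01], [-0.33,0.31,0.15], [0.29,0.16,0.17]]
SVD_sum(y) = [[-0.2,0.16,0.04], [-0.37,0.28,0.08], [0.08,-0.06,-0.02]] + [[0.00, 0.0, 0.0], [0.05, 0.05, 0.04], [0.21, 0.22, 0.19]] + [[0.01, 0.03, -0.05],  [-0.01, -0.02, 0.03],  [0.0, 0.00, -0.01]]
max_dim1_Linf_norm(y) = 0.33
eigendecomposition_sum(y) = [[(-0.09+0.08j),  0.06-0.00j,  -0.03-0.02j], [-0.14-0.02j,  (0.05+0.06j),  -0.00-0.04j], [0.17+0.06j,  (-0.05-0.08j),  (-0.01+0.05j)]] + [[(-0.09-0.08j),(0.06+0j),-0.03+0.02j], [-0.14+0.02j,0.05-0.06j,(-0+0.04j)], [(0.17-0.06j),-0.05+0.08j,(-0.01-0.05j)]] + [[-0.01+0.00j,0.07-0.00j,0.05-0.00j], [-0.05+0.00j,(0.22-0j),0.15-0.00j], [-0.05+0.00j,(0.25-0j),(0.18-0j)]]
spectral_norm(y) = 0.55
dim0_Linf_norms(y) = [0.33, 0.31, 0.17]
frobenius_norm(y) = 0.66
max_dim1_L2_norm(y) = 0.48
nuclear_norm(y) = 0.99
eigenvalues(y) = [(-0.05+0.19j), (-0.05-0.19j), (0.38+0j)]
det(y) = 0.01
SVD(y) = [[-0.48,-0.00,0.88], [-0.86,-0.21,-0.47], [0.19,-0.98,0.1]] @ diag([0.5466265007273388, 0.36614010010948, 0.07443719362257369]) @ [[0.78, -0.60, -0.17],  [-0.58, -0.61, -0.54],  [0.22, 0.52, -0.82]]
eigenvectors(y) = [[(-0.22+0.41j), -0.22-0.41j, 0.20+0.00j], [(-0.54+0.09j), -0.54-0.09j, 0.64+0.00j], [(0.69+0j), (0.69-0j), (0.75+0j)]]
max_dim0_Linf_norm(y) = 0.33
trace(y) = 0.29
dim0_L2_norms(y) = [0.48, 0.4, 0.23]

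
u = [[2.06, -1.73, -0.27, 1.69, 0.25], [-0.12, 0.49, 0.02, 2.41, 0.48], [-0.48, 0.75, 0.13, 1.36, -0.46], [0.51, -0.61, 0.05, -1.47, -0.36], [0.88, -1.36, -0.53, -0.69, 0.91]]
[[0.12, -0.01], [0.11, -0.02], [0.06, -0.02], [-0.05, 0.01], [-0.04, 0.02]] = u @ [[0.01, -0.00], [-0.02, 0.0], [0.07, -0.02], [0.05, -0.01], [0.00, -0.0]]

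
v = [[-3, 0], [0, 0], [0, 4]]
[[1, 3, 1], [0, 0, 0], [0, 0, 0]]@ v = [[-3, 4], [0, 0], [0, 0]]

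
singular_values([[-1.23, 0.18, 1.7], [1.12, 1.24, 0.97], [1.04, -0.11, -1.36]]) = [2.73, 1.91, 0.0]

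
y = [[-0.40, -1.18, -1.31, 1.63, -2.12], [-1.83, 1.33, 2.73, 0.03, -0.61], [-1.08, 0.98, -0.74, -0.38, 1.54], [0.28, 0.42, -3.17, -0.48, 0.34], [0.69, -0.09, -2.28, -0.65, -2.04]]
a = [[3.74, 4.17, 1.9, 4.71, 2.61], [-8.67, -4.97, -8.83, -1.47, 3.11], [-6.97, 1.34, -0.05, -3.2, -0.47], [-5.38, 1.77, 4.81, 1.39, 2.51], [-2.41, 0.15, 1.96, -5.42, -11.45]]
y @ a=[[14.21, 5.01, 13.41, 17.8, 24.27], [-36.09, -10.62, -16.41, -15.96, 5.14], [-9.05, -10.81, -9.48, -13.03, -18.01], [21.26, -5.97, -4.66, 8.34, -1.57], [27.67, -1.19, -4.91, 20.83, 24.32]]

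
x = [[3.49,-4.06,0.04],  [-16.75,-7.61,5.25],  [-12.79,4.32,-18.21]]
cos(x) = [[-0.37, 0.22, 0.0], [0.95, 0.24, -0.26], [0.69, -0.23, 0.78]]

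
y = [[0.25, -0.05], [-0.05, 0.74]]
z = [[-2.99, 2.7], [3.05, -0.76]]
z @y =[[-0.88, 2.15], [0.8, -0.71]]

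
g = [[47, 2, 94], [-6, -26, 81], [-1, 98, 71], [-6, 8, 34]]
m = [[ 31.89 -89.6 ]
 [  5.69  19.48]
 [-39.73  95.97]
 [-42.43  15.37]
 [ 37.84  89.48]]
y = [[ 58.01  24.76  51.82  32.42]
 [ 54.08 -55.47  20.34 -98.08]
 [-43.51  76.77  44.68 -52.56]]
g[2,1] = 98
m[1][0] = 5.69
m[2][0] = -39.73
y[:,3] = [32.42, -98.08, -52.56]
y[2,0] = -43.51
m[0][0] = 31.89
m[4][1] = 89.48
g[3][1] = 8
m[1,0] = 5.69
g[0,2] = 94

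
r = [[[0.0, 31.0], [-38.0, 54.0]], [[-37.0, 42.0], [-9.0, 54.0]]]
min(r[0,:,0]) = -38.0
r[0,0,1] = 31.0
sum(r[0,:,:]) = 47.0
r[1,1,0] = -9.0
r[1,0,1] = 42.0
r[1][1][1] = 54.0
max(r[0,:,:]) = 54.0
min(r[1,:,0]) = -37.0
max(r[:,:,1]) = 54.0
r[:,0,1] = [31.0, 42.0]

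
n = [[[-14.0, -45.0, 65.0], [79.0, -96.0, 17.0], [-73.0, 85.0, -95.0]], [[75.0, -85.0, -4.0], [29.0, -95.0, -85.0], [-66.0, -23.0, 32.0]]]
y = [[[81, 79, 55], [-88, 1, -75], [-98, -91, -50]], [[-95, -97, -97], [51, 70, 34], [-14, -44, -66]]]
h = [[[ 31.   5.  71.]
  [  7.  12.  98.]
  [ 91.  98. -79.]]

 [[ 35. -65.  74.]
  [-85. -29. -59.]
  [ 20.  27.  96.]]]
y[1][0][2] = -97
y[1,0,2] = -97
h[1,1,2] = -59.0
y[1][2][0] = -14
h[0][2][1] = 98.0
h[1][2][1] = 27.0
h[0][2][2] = -79.0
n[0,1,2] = 17.0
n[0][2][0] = -73.0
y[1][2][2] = -66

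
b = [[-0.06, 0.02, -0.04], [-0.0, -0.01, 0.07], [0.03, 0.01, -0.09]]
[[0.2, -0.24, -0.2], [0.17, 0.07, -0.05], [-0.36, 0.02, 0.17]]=b @ [[-4.69, 4.25, 2.79], [0.9, 4.23, -4.43], [2.55, 1.63, -1.41]]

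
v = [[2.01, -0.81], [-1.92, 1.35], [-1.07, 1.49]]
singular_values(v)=[3.6, 0.78]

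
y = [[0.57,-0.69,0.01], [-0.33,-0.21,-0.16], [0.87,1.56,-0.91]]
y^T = [[0.57,-0.33,0.87], [-0.69,-0.21,1.56], [0.01,-0.16,-0.91]]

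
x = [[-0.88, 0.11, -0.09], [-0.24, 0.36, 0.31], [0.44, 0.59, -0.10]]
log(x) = [[-0.06+3.14j, -0.15-0.05j, (0.16-0.02j)], [0.34+0.07j, -0.61+0.84j, 0.14-1.01j], [-0.75+0.06j, (0.27-1.93j), (-0.79+2.3j)]]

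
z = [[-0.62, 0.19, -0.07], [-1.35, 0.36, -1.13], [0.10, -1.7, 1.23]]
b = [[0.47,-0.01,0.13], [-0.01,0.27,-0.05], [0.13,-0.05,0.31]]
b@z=[[-0.26, -0.14, 0.14],[-0.36, 0.18, -0.37],[0.02, -0.52, 0.43]]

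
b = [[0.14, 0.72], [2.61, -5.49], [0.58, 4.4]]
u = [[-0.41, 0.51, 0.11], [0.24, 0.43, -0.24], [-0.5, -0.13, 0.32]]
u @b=[[1.34,-2.61], [1.02,-3.24], [-0.22,1.76]]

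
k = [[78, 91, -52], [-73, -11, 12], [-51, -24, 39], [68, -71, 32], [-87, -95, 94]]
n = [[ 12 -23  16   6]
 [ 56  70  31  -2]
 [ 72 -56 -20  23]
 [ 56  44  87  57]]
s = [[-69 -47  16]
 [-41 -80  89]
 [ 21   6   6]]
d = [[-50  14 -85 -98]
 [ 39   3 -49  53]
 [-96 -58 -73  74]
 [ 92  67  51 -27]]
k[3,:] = [68, -71, 32]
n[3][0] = 56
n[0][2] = 16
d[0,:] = [-50, 14, -85, -98]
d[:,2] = [-85, -49, -73, 51]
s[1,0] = -41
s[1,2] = 89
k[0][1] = 91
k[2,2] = 39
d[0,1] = 14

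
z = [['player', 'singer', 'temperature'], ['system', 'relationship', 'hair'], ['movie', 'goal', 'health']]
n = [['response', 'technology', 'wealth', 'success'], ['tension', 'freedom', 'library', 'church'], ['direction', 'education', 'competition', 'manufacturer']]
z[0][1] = 'singer'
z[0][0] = 'player'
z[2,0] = 'movie'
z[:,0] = ['player', 'system', 'movie']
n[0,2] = 'wealth'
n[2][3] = 'manufacturer'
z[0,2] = 'temperature'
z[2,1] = 'goal'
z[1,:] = ['system', 'relationship', 'hair']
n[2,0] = 'direction'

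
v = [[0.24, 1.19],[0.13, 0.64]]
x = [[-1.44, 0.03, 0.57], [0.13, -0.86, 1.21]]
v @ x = [[-0.19, -1.02, 1.58], [-0.1, -0.55, 0.85]]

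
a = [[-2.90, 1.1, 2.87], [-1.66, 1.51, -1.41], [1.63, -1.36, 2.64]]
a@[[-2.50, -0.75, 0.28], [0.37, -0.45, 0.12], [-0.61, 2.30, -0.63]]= [[5.91, 8.28, -2.49], [5.57, -2.68, 0.60], [-6.19, 5.46, -1.37]]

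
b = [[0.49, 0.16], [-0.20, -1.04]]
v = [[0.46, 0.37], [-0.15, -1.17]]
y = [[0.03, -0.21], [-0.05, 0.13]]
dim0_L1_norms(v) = [0.61, 1.54]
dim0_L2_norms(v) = [0.48, 1.23]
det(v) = -0.48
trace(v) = -0.71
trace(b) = -0.55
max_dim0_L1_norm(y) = 0.34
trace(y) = 0.16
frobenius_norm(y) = 0.25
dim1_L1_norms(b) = [0.65, 1.24]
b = v + y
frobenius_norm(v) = 1.32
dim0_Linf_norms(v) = [0.46, 1.17]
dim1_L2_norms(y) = [0.21, 0.14]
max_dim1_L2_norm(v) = 1.18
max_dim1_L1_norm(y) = 0.24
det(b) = -0.48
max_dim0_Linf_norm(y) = 0.21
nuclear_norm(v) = 1.64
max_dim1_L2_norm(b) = 1.06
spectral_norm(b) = 1.09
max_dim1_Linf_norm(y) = 0.21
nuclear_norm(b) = 1.53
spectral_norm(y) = 0.25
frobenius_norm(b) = 1.18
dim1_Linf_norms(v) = [0.46, 1.17]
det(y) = -0.01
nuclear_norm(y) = 0.28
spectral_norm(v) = 1.26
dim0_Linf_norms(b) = [0.49, 1.04]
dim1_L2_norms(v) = [0.59, 1.18]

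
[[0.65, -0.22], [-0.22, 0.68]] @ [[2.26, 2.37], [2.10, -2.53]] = [[1.01, 2.10], [0.93, -2.24]]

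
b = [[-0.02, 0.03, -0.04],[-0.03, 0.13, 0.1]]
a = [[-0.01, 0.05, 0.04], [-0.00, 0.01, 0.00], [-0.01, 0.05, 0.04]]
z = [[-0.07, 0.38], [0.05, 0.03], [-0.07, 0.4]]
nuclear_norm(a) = 0.10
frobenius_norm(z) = 0.56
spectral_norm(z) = 0.56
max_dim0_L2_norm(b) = 0.13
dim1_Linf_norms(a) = [0.05, 0.01, 0.05]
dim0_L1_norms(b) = [0.05, 0.16, 0.14]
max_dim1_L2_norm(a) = 0.06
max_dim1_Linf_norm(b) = 0.13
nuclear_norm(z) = 0.62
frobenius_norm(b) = 0.18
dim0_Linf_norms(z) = [0.07, 0.4]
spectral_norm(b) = 0.17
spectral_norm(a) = 0.09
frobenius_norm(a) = 0.09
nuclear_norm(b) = 0.22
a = z @ b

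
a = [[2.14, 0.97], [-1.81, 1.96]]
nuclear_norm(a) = 4.95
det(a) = 5.95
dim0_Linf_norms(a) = [2.14, 1.96]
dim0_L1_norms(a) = [3.95, 2.93]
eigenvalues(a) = [(2.05+1.32j), (2.05-1.32j)]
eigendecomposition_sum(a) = [[1.07+0.59j, 0.49-0.75j], [-0.91+1.40j, 0.98+0.73j]] + [[(1.07-0.59j),(0.49+0.75j)], [(-0.91-1.4j),(0.98-0.73j)]]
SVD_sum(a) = [[1.51, -0.61], [-2.24, 0.90]] + [[0.63, 1.58], [0.43, 1.06]]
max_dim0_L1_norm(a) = 3.95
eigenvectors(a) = [[-0.04-0.59j, (-0.04+0.59j)], [0.81+0.00j, (0.81-0j)]]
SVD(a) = [[-0.56, 0.83], [0.83, 0.56]] @ diag([2.9063470995671694, 2.047277835770588]) @ [[-0.93, 0.37], [0.37, 0.93]]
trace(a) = 4.10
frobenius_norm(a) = 3.56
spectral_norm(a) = 2.91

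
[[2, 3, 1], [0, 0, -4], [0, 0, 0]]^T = [[2, 0, 0], [3, 0, 0], [1, -4, 0]]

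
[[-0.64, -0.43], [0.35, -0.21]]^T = [[-0.64,0.35], [-0.43,-0.21]]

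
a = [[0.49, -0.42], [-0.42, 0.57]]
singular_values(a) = [0.95, 0.11]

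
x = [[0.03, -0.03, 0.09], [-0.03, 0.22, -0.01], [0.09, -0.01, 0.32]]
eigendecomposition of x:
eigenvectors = [[-0.96, -0.28, -0.08], [-0.12, 0.14, 0.98], [0.27, -0.95, 0.17]]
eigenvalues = [0.0, 0.35, 0.22]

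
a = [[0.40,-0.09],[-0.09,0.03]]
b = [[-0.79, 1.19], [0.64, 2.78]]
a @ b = [[-0.37, 0.23],[0.09, -0.02]]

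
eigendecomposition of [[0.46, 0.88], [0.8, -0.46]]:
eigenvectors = [[0.87, -0.53], [0.49, 0.85]]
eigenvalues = [0.96, -0.96]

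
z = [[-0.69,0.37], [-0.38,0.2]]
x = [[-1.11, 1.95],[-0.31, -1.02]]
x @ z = [[0.02, -0.02], [0.60, -0.32]]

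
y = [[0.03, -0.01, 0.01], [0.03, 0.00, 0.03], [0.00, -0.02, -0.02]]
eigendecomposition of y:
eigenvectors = [[0.69+0.00j, -0.31-0.05j, -0.31+0.05j], [0.63+0.00j, (-0.75+0j), -0.75-0.00j], [-0.36+0.00j, 0.38-0.43j, (0.38+0.43j)]]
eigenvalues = [(0.02+0j), (-0+0.02j), (-0-0.02j)]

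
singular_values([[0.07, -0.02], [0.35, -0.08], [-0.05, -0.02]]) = [0.37, 0.03]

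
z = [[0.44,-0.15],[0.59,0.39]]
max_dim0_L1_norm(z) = 1.03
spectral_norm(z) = 0.78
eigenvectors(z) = [[(0.04+0.45j),  (0.04-0.45j)], [(0.89+0j),  0.89-0.00j]]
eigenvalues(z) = [(0.42+0.3j), (0.42-0.3j)]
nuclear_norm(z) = 1.11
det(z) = 0.26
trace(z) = 0.83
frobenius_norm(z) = 0.85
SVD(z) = [[-0.46, -0.89], [-0.89, 0.46]] @ diag([0.7774060060805152, 0.33457420957082457]) @ [[-0.93, -0.36], [-0.36, 0.93]]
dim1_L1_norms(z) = [0.59, 0.98]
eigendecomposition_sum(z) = [[0.22+0.13j, -0.08+0.10j], [(0.3-0.41j), 0.20+0.17j]] + [[0.22-0.13j, (-0.07-0.1j)], [(0.3+0.41j), (0.19-0.17j)]]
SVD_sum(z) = [[0.33, 0.13], [0.64, 0.25]] + [[0.11, -0.28], [-0.05, 0.14]]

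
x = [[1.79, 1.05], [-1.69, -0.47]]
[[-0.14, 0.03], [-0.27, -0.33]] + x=[[1.65, 1.08], [-1.96, -0.8]]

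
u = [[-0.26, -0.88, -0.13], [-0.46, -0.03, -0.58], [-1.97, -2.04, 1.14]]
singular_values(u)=[3.14, 0.78, 0.51]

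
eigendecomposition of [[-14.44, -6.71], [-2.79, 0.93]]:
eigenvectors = [[-0.99, 0.38], [-0.17, -0.93]]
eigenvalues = [-15.57, 2.06]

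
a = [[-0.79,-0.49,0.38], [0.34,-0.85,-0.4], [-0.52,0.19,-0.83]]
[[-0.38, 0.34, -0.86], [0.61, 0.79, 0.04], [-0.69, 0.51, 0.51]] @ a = [[0.86, -0.27, 0.43], [-0.23, -0.96, -0.12], [0.45, 0.0, -0.89]]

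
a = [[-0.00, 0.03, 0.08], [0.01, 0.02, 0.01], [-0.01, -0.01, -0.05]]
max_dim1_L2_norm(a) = 0.09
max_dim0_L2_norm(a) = 0.09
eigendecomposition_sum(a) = [[0.00-0.00j, (0.01-0j), 0.01-0.00j], [0.01-0.00j, (0.02-0j), (0.01-0j)], [(-0+0j), -0.00+0.00j, (-0+0j)]] + [[-0.00+0.03j, 0.01+0.00j, (0.04+0.08j)], [-0j, -0.00-0.00j, -0.01j], [-0.00-0.01j, (-0+0j), (-0.02-0.02j)]] + [[(-0-0.03j), (0.01-0j), 0.04-0.08j], [0.00+0.00j, (-0+0j), 0.01j], [(-0+0.01j), -0.00-0.00j, (-0.02+0.02j)]]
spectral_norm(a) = 0.10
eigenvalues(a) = [(0.02+0j), (-0.03+0.01j), (-0.03-0.01j)]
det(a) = 0.00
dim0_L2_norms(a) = [0.01, 0.04, 0.09]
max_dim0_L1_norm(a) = 0.14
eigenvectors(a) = [[(-0.48+0j), (-0.94+0j), -0.94-0.00j],[-0.86+0.00j, 0.13+0.07j, 0.13-0.07j],[0.18+0.00j, (0.27-0.16j), (0.27+0.16j)]]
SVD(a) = [[-0.85, -0.06, -0.53], [-0.17, 0.97, 0.15], [0.51, 0.22, -0.83]] @ diag([0.10074051196574915, 0.01824780165410117, 0.010879659170733868]) @ [[-0.07, -0.34, -0.94], [0.41, 0.85, -0.33], [0.91, -0.41, 0.08]]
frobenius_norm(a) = 0.10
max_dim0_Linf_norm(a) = 0.08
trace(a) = -0.03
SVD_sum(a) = [[0.01, 0.03, 0.08], [0.0, 0.01, 0.02], [-0.00, -0.02, -0.05]] + [[-0.00, -0.0, 0.0], [0.01, 0.02, -0.01], [0.0, 0.00, -0.0]] + [[-0.01, 0.0, -0.00], [0.0, -0.00, 0.0], [-0.01, 0.00, -0.00]]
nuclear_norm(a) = 0.13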